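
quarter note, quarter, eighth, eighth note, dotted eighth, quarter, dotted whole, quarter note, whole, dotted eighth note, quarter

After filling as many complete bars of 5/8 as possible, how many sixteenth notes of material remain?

0

One bar of 5/8 = 10 sixteenth notes.
Working in sixteenth notes: quarter note = 4; quarter = 4; eighth = 2; eighth note = 2; dotted eighth = 3; quarter = 4; dotted whole = 24; quarter note = 4; whole = 16; dotted eighth note = 3; quarter = 4.
Adding: 4 + 4 + 2 + 2 + 3 + 4 + 24 + 4 + 16 + 3 + 4 = 70.
70 ÷ 10 = 7 complete bars with 0 sixteenth notes remaining.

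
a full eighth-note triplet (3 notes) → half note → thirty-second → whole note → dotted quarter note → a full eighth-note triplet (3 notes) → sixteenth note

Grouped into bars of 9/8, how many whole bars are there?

2

One bar of 9/8 = 36 thirty-second notes.
In thirty-second notes: a full eighth-note triplet (3 notes) (three triplet eighths span one quarter) = 8; half note = 16; thirty-second = 1; whole note = 32; dotted quarter note = 12; a full eighth-note triplet (3 notes) (three triplet eighths span one quarter) = 8; sixteenth note = 2.
Total: 8 + 16 + 1 + 32 + 12 + 8 + 2 = 79.
79 ÷ 36 = 2 complete bars with 7 left over.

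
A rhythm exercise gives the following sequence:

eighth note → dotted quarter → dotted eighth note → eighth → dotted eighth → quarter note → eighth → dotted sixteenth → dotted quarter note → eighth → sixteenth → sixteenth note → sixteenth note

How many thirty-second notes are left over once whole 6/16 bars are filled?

9

One bar of 6/16 = 12 thirty-second notes.
Working in thirty-second notes: eighth note = 4; dotted quarter = 12; dotted eighth note = 6; eighth = 4; dotted eighth = 6; quarter note = 8; eighth = 4; dotted sixteenth = 3; dotted quarter note = 12; eighth = 4; sixteenth = 2; sixteenth note = 2; sixteenth note = 2.
Adding: 4 + 12 + 6 + 4 + 6 + 8 + 4 + 3 + 12 + 4 + 2 + 2 + 2 = 69.
69 ÷ 12 = 5 complete bars with 9 thirty-second notes remaining.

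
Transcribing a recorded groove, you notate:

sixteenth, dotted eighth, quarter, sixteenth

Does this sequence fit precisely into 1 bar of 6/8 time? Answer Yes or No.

One bar of 6/8 = 12 sixteenth notes.
Convert each value to sixteenth notes: sixteenth = 1; dotted eighth = 3; quarter = 4; sixteenth = 1.
Altogether 1 + 3 + 4 + 1 = 9.
9 falls short of 12, so the answer is No.

No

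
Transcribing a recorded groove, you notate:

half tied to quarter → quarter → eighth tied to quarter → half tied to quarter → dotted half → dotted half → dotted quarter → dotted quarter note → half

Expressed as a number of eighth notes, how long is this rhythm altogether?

39

In eighth notes: half tied to quarter (half + quarter) = 6; quarter = 2; eighth tied to quarter (eighth + quarter) = 3; half tied to quarter (half + quarter) = 6; dotted half = 6; dotted half = 6; dotted quarter = 3; dotted quarter note = 3; half = 4.
Adding: 6 + 2 + 3 + 6 + 6 + 6 + 3 + 3 + 4 = 39 eighth notes.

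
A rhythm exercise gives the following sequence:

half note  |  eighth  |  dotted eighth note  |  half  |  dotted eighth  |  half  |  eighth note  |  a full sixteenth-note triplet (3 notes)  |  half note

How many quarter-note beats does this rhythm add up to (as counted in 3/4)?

One quarter-note beat = 4 sixteenth notes.
In sixteenth notes: half note = 8; eighth = 2; dotted eighth note = 3; half = 8; dotted eighth = 3; half = 8; eighth note = 2; a full sixteenth-note triplet (3 notes) (three triplet sixteenths span one eighth) = 2; half note = 8.
Total: 8 + 2 + 3 + 8 + 3 + 8 + 2 + 2 + 8 = 44.
44 ÷ 4 = 11 beats.

11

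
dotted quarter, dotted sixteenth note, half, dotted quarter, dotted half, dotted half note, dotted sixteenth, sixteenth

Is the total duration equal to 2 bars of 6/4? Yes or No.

Yes

One bar of 6/4 = 48 thirty-second notes, so 2 bars = 96.
Convert each value to thirty-second notes: dotted quarter = 12; dotted sixteenth note = 3; half = 16; dotted quarter = 12; dotted half = 24; dotted half note = 24; dotted sixteenth = 3; sixteenth = 2.
Altogether 12 + 3 + 16 + 12 + 24 + 24 + 3 + 2 = 96.
96 equals 96, so the answer is Yes.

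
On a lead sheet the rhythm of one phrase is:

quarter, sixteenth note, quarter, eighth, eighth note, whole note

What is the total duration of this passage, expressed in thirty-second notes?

Convert each value to thirty-second notes: quarter = 8; sixteenth note = 2; quarter = 8; eighth = 4; eighth note = 4; whole note = 32.
Sum: 8 + 2 + 8 + 4 + 4 + 32 = 58 thirty-second notes.

58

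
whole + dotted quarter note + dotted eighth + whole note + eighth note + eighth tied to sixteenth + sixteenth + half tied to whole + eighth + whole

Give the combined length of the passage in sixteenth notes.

Express everything in sixteenth notes: whole = 16; dotted quarter note = 6; dotted eighth = 3; whole note = 16; eighth note = 2; eighth tied to sixteenth (eighth + sixteenth) = 3; sixteenth = 1; half tied to whole (half + whole) = 24; eighth = 2; whole = 16.
Altogether 16 + 6 + 3 + 16 + 2 + 3 + 1 + 24 + 2 + 16 = 89 sixteenth notes.

89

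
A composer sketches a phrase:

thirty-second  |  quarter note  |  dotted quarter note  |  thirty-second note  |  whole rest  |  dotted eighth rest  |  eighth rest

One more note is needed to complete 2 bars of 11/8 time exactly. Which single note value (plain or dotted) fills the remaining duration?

2 bars of 11/8 = 88 thirty-second notes.
Express everything in thirty-second notes: thirty-second = 1; quarter note = 8; dotted quarter note = 12; thirty-second note = 1; whole rest = 32; dotted eighth rest = 6; eighth rest = 4.
Adding: 1 + 8 + 12 + 1 + 32 + 6 + 4 = 64.
Remaining: 88 − 64 = 24 thirty-second notes, which is a dotted half note.

dotted half note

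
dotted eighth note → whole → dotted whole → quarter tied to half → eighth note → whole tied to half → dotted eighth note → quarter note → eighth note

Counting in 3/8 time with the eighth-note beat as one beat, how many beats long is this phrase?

One eighth-note beat = 2 sixteenth notes.
Express everything in sixteenth notes: dotted eighth note = 3; whole = 16; dotted whole = 24; quarter tied to half (quarter + half) = 12; eighth note = 2; whole tied to half (whole + half) = 24; dotted eighth note = 3; quarter note = 4; eighth note = 2.
Sum: 3 + 16 + 24 + 12 + 2 + 24 + 3 + 4 + 2 = 90.
90 ÷ 2 = 45 beats.

45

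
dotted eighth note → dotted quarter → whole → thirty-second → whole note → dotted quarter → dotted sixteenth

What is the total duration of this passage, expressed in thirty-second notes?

Express everything in thirty-second notes: dotted eighth note = 6; dotted quarter = 12; whole = 32; thirty-second = 1; whole note = 32; dotted quarter = 12; dotted sixteenth = 3.
Altogether 6 + 12 + 32 + 1 + 32 + 12 + 3 = 98 thirty-second notes.

98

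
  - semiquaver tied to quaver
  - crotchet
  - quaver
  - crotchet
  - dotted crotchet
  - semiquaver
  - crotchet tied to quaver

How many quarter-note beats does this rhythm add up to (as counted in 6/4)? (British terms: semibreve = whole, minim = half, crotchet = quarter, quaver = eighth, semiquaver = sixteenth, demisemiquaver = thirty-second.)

6.5

One quarter-note beat = 4 sixteenth notes.
Express everything in sixteenth notes: semiquaver tied to quaver (semiquaver + quaver) = 3; crotchet = 4; quaver = 2; crotchet = 4; dotted crotchet = 6; semiquaver = 1; crotchet tied to quaver (crotchet + quaver) = 6.
Altogether 3 + 4 + 2 + 4 + 6 + 1 + 6 = 26.
26 ÷ 4 = 6.5 beats.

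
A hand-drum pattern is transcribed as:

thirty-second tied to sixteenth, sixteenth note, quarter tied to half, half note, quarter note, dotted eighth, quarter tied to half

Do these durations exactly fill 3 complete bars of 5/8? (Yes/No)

One bar of 5/8 = 20 thirty-second notes, so 3 bars = 60.
Convert each value to thirty-second notes: thirty-second tied to sixteenth (thirty-second + sixteenth) = 3; sixteenth note = 2; quarter tied to half (quarter + half) = 24; half note = 16; quarter note = 8; dotted eighth = 6; quarter tied to half (quarter + half) = 24.
Total: 3 + 2 + 24 + 16 + 8 + 6 + 24 = 83.
83 exceeds 60, so the answer is No.

No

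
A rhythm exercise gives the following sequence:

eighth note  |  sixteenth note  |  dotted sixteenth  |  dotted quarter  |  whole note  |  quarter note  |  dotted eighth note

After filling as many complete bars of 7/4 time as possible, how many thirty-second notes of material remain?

11

One bar of 7/4 = 56 thirty-second notes.
Express everything in thirty-second notes: eighth note = 4; sixteenth note = 2; dotted sixteenth = 3; dotted quarter = 12; whole note = 32; quarter note = 8; dotted eighth note = 6.
Sum: 4 + 2 + 3 + 12 + 32 + 8 + 6 = 67.
67 ÷ 56 = 1 complete bar with 11 thirty-second notes remaining.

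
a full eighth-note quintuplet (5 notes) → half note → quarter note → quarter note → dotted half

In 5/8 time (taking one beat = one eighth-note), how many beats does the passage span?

18

One eighth-note beat = 2 sixteenth notes.
In sixteenth notes: a full eighth-note quintuplet (5 notes) (five quintuplet eighths span one half) = 8; half note = 8; quarter note = 4; quarter note = 4; dotted half = 12.
Altogether 8 + 8 + 4 + 4 + 12 = 36.
36 ÷ 2 = 18 beats.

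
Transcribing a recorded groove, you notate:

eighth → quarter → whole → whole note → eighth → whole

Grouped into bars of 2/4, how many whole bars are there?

One bar of 2/4 = 4 eighth notes.
Convert each value to eighth notes: eighth = 1; quarter = 2; whole = 8; whole note = 8; eighth = 1; whole = 8.
Total: 1 + 2 + 8 + 8 + 1 + 8 = 28.
28 ÷ 4 = 7 complete bars with 0 left over.

7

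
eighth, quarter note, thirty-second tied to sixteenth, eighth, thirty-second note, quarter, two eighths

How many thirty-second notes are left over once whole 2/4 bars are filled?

4

One bar of 2/4 = 16 thirty-second notes.
Each duration in thirty-second notes: eighth = 4; quarter note = 8; thirty-second tied to sixteenth (thirty-second + sixteenth) = 3; eighth = 4; thirty-second note = 1; quarter = 8; eighth = 4; eighth = 4.
Altogether 4 + 8 + 3 + 4 + 1 + 8 + 4 + 4 = 36.
36 ÷ 16 = 2 complete bars with 4 thirty-second notes remaining.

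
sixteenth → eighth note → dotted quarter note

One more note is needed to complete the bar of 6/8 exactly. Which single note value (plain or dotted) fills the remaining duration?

dotted eighth note

The bar of 6/8 = 12 sixteenth notes.
Express everything in sixteenth notes: sixteenth = 1; eighth note = 2; dotted quarter note = 6.
Total: 1 + 2 + 6 = 9.
Remaining: 12 − 9 = 3 sixteenth notes, which is a dotted eighth note.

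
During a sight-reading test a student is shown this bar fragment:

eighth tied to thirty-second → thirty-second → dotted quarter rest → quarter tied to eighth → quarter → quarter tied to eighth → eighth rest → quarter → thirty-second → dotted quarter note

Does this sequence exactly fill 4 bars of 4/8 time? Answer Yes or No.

No

One bar of 4/8 = 16 thirty-second notes, so 4 bars = 64.
Each duration in thirty-second notes: eighth tied to thirty-second (eighth + thirty-second) = 5; thirty-second = 1; dotted quarter rest = 12; quarter tied to eighth (quarter + eighth) = 12; quarter = 8; quarter tied to eighth (quarter + eighth) = 12; eighth rest = 4; quarter = 8; thirty-second = 1; dotted quarter note = 12.
Sum: 5 + 1 + 12 + 12 + 8 + 12 + 4 + 8 + 1 + 12 = 75.
75 exceeds 64, so the answer is No.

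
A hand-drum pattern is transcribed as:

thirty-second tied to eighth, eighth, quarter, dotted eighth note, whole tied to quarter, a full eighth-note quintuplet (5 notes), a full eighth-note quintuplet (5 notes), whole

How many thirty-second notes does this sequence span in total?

Convert each value to thirty-second notes: thirty-second tied to eighth (thirty-second + eighth) = 5; eighth = 4; quarter = 8; dotted eighth note = 6; whole tied to quarter (whole + quarter) = 40; a full eighth-note quintuplet (5 notes) (five quintuplet eighths span one half) = 16; a full eighth-note quintuplet (5 notes) (five quintuplet eighths span one half) = 16; whole = 32.
Altogether 5 + 4 + 8 + 6 + 40 + 16 + 16 + 32 = 127 thirty-second notes.

127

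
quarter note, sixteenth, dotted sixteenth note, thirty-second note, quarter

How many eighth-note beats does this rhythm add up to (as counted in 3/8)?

5.5

One eighth-note beat = 4 thirty-second notes.
Convert each value to thirty-second notes: quarter note = 8; sixteenth = 2; dotted sixteenth note = 3; thirty-second note = 1; quarter = 8.
Adding: 8 + 2 + 3 + 1 + 8 = 22.
22 ÷ 4 = 5.5 beats.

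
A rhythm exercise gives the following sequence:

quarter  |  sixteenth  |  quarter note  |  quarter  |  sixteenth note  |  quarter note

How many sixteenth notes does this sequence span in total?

18

In sixteenth notes: quarter = 4; sixteenth = 1; quarter note = 4; quarter = 4; sixteenth note = 1; quarter note = 4.
Altogether 4 + 1 + 4 + 4 + 1 + 4 = 18 sixteenth notes.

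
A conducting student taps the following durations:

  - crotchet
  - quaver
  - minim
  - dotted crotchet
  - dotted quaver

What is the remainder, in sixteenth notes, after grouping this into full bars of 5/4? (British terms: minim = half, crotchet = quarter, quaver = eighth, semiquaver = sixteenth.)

One bar of 5/4 = 20 sixteenth notes.
Convert each value to sixteenth notes: crotchet = 4; quaver = 2; minim = 8; dotted crotchet = 6; dotted quaver = 3.
Sum: 4 + 2 + 8 + 6 + 3 = 23.
23 ÷ 20 = 1 complete bar with 3 sixteenth notes remaining.

3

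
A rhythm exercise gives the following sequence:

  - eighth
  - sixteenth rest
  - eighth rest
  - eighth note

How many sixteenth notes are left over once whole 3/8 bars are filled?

One bar of 3/8 = 6 sixteenth notes.
In sixteenth notes: eighth = 2; sixteenth rest = 1; eighth rest = 2; eighth note = 2.
Total: 2 + 1 + 2 + 2 = 7.
7 ÷ 6 = 1 complete bar with 1 sixteenth note remaining.

1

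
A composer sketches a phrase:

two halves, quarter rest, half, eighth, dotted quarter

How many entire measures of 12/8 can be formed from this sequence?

One bar of 12/8 = 12 eighth notes.
Convert each value to eighth notes: half = 4; half = 4; quarter rest = 2; half = 4; eighth = 1; dotted quarter = 3.
Altogether 4 + 4 + 2 + 4 + 1 + 3 = 18.
18 ÷ 12 = 1 complete bar with 6 left over.

1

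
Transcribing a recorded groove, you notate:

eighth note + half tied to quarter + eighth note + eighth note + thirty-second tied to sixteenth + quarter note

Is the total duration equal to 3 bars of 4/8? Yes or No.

One bar of 4/8 = 16 thirty-second notes, so 3 bars = 48.
Convert each value to thirty-second notes: eighth note = 4; half tied to quarter (half + quarter) = 24; eighth note = 4; eighth note = 4; thirty-second tied to sixteenth (thirty-second + sixteenth) = 3; quarter note = 8.
Total: 4 + 24 + 4 + 4 + 3 + 8 = 47.
47 falls short of 48, so the answer is No.

No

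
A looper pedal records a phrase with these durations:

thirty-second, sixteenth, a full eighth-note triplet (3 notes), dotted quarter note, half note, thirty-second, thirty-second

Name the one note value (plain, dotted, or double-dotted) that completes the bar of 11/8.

The bar of 11/8 = 44 thirty-second notes.
Convert each value to thirty-second notes: thirty-second = 1; sixteenth = 2; a full eighth-note triplet (3 notes) (three triplet eighths span one quarter) = 8; dotted quarter note = 12; half note = 16; thirty-second = 1; thirty-second = 1.
Adding: 1 + 2 + 8 + 12 + 16 + 1 + 1 = 41.
Remaining: 44 − 41 = 3 thirty-second notes, which is a dotted sixteenth note.

dotted sixteenth note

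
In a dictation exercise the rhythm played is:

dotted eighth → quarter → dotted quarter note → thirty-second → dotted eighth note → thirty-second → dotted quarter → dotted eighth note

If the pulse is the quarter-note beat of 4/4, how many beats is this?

6.5

One quarter-note beat = 8 thirty-second notes.
Convert each value to thirty-second notes: dotted eighth = 6; quarter = 8; dotted quarter note = 12; thirty-second = 1; dotted eighth note = 6; thirty-second = 1; dotted quarter = 12; dotted eighth note = 6.
Altogether 6 + 8 + 12 + 1 + 6 + 1 + 12 + 6 = 52.
52 ÷ 8 = 6.5 beats.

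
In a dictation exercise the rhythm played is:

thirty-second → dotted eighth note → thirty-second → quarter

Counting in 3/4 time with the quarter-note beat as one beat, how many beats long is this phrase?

2

One quarter-note beat = 8 thirty-second notes.
Each duration in thirty-second notes: thirty-second = 1; dotted eighth note = 6; thirty-second = 1; quarter = 8.
Total: 1 + 6 + 1 + 8 = 16.
16 ÷ 8 = 2 beats.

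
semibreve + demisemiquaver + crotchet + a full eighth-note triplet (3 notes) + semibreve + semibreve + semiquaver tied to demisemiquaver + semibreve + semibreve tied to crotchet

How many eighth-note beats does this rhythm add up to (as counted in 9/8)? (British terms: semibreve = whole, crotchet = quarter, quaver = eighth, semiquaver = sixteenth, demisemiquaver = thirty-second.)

47

One eighth-note beat = 4 thirty-second notes.
Working in thirty-second notes: semibreve = 32; demisemiquaver = 1; crotchet = 8; a full eighth-note triplet (3 notes) (three triplet eighths span one quarter) = 8; semibreve = 32; semibreve = 32; semiquaver tied to demisemiquaver (semiquaver + demisemiquaver) = 3; semibreve = 32; semibreve tied to crotchet (semibreve + crotchet) = 40.
Adding: 32 + 1 + 8 + 8 + 32 + 32 + 3 + 32 + 40 = 188.
188 ÷ 4 = 47 beats.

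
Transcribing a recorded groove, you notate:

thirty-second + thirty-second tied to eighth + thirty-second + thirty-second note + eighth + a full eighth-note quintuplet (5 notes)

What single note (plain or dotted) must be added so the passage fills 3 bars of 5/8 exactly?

whole note

3 bars of 5/8 = 60 thirty-second notes.
Convert each value to thirty-second notes: thirty-second = 1; thirty-second tied to eighth (thirty-second + eighth) = 5; thirty-second = 1; thirty-second note = 1; eighth = 4; a full eighth-note quintuplet (5 notes) (five quintuplet eighths span one half) = 16.
Adding: 1 + 5 + 1 + 1 + 4 + 16 = 28.
Remaining: 60 − 28 = 32 thirty-second notes, which is a whole note.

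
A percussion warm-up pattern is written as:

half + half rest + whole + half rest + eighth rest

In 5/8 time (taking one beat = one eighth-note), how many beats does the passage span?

One eighth-note beat = 2 sixteenth notes.
Convert each value to sixteenth notes: half = 8; half rest = 8; whole = 16; half rest = 8; eighth rest = 2.
Total: 8 + 8 + 16 + 8 + 2 = 42.
42 ÷ 2 = 21 beats.

21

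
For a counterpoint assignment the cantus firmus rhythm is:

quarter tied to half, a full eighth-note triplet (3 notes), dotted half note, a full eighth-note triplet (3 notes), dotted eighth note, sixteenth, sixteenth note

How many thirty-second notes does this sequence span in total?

Working in thirty-second notes: quarter tied to half (quarter + half) = 24; a full eighth-note triplet (3 notes) (three triplet eighths span one quarter) = 8; dotted half note = 24; a full eighth-note triplet (3 notes) (three triplet eighths span one quarter) = 8; dotted eighth note = 6; sixteenth = 2; sixteenth note = 2.
Adding: 24 + 8 + 24 + 8 + 6 + 2 + 2 = 74 thirty-second notes.

74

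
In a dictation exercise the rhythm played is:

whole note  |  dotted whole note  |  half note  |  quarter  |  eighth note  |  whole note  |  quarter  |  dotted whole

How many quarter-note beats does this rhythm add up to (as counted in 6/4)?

24.5

One quarter-note beat = 2 eighth notes.
Express everything in eighth notes: whole note = 8; dotted whole note = 12; half note = 4; quarter = 2; eighth note = 1; whole note = 8; quarter = 2; dotted whole = 12.
Sum: 8 + 12 + 4 + 2 + 1 + 8 + 2 + 12 = 49.
49 ÷ 2 = 24.5 beats.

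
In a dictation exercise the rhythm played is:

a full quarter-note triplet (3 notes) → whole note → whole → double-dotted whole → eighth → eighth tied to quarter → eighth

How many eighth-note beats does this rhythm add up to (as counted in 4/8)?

39

One eighth-note beat = 2 sixteenth notes.
In sixteenth notes: a full quarter-note triplet (3 notes) (three triplet quarters span one half) = 8; whole note = 16; whole = 16; double-dotted whole = 28; eighth = 2; eighth tied to quarter (eighth + quarter) = 6; eighth = 2.
Total: 8 + 16 + 16 + 28 + 2 + 6 + 2 = 78.
78 ÷ 2 = 39 beats.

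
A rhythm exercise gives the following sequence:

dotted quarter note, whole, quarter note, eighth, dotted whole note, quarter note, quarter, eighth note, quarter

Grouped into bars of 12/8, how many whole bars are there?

2

One bar of 12/8 = 12 eighth notes.
In eighth notes: dotted quarter note = 3; whole = 8; quarter note = 2; eighth = 1; dotted whole note = 12; quarter note = 2; quarter = 2; eighth note = 1; quarter = 2.
Sum: 3 + 8 + 2 + 1 + 12 + 2 + 2 + 1 + 2 = 33.
33 ÷ 12 = 2 complete bars with 9 left over.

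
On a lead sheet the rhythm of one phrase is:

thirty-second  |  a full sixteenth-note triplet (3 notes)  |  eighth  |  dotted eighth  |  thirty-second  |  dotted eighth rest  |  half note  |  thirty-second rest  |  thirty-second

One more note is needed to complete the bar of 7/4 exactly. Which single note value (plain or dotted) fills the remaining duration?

The bar of 7/4 = 56 thirty-second notes.
Convert each value to thirty-second notes: thirty-second = 1; a full sixteenth-note triplet (3 notes) (three triplet sixteenths span one eighth) = 4; eighth = 4; dotted eighth = 6; thirty-second = 1; dotted eighth rest = 6; half note = 16; thirty-second rest = 1; thirty-second = 1.
Adding: 1 + 4 + 4 + 6 + 1 + 6 + 16 + 1 + 1 = 40.
Remaining: 56 − 40 = 16 thirty-second notes, which is a half note.

half note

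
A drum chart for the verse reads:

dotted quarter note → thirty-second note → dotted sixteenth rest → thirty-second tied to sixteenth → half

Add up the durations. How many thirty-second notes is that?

35

Each duration in thirty-second notes: dotted quarter note = 12; thirty-second note = 1; dotted sixteenth rest = 3; thirty-second tied to sixteenth (thirty-second + sixteenth) = 3; half = 16.
Total: 12 + 1 + 3 + 3 + 16 = 35 thirty-second notes.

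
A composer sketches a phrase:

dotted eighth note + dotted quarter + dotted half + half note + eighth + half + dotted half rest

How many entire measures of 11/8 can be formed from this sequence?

2

One bar of 11/8 = 22 sixteenth notes.
Express everything in sixteenth notes: dotted eighth note = 3; dotted quarter = 6; dotted half = 12; half note = 8; eighth = 2; half = 8; dotted half rest = 12.
Total: 3 + 6 + 12 + 8 + 2 + 8 + 12 = 51.
51 ÷ 22 = 2 complete bars with 7 left over.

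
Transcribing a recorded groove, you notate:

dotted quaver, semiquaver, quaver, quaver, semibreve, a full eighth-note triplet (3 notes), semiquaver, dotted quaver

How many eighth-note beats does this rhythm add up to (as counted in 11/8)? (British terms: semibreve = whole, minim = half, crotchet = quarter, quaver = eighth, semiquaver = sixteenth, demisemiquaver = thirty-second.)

16

One eighth-note beat = 2 sixteenth notes.
Each duration in sixteenth notes: dotted quaver = 3; semiquaver = 1; quaver = 2; quaver = 2; semibreve = 16; a full eighth-note triplet (3 notes) (three triplet eighths span one quarter) = 4; semiquaver = 1; dotted quaver = 3.
Sum: 3 + 1 + 2 + 2 + 16 + 4 + 1 + 3 = 32.
32 ÷ 2 = 16 beats.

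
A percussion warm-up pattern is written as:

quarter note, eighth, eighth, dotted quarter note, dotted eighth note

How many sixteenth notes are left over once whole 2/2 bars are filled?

1

One bar of 2/2 = 16 sixteenth notes.
Working in sixteenth notes: quarter note = 4; eighth = 2; eighth = 2; dotted quarter note = 6; dotted eighth note = 3.
Total: 4 + 2 + 2 + 6 + 3 = 17.
17 ÷ 16 = 1 complete bar with 1 sixteenth note remaining.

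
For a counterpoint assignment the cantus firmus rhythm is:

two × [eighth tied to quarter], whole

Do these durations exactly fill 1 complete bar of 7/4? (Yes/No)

One bar of 7/4 = 14 eighth notes.
Working in eighth notes: eighth tied to quarter (eighth + quarter) = 3; eighth tied to quarter (eighth + quarter) = 3; whole = 8.
Adding: 3 + 3 + 8 = 14.
14 equals 14, so the answer is Yes.

Yes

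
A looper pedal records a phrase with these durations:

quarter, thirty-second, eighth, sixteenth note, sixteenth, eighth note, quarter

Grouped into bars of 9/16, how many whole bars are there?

One bar of 9/16 = 18 thirty-second notes.
Convert each value to thirty-second notes: quarter = 8; thirty-second = 1; eighth = 4; sixteenth note = 2; sixteenth = 2; eighth note = 4; quarter = 8.
Total: 8 + 1 + 4 + 2 + 2 + 4 + 8 = 29.
29 ÷ 18 = 1 complete bar with 11 left over.

1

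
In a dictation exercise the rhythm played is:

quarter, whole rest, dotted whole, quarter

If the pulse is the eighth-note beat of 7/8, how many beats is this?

24

One eighth-note beat = 2 sixteenth notes.
Convert each value to sixteenth notes: quarter = 4; whole rest = 16; dotted whole = 24; quarter = 4.
Sum: 4 + 16 + 24 + 4 = 48.
48 ÷ 2 = 24 beats.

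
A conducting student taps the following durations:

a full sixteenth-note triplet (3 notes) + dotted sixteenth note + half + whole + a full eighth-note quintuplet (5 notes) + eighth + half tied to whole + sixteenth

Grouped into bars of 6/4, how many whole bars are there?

One bar of 6/4 = 48 thirty-second notes.
In thirty-second notes: a full sixteenth-note triplet (3 notes) (three triplet sixteenths span one eighth) = 4; dotted sixteenth note = 3; half = 16; whole = 32; a full eighth-note quintuplet (5 notes) (five quintuplet eighths span one half) = 16; eighth = 4; half tied to whole (half + whole) = 48; sixteenth = 2.
Sum: 4 + 3 + 16 + 32 + 16 + 4 + 48 + 2 = 125.
125 ÷ 48 = 2 complete bars with 29 left over.

2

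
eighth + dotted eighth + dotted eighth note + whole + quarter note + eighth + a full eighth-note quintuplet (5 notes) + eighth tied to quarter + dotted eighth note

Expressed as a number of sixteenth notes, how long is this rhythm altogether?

In sixteenth notes: eighth = 2; dotted eighth = 3; dotted eighth note = 3; whole = 16; quarter note = 4; eighth = 2; a full eighth-note quintuplet (5 notes) (five quintuplet eighths span one half) = 8; eighth tied to quarter (eighth + quarter) = 6; dotted eighth note = 3.
Sum: 2 + 3 + 3 + 16 + 4 + 2 + 8 + 6 + 3 = 47 sixteenth notes.

47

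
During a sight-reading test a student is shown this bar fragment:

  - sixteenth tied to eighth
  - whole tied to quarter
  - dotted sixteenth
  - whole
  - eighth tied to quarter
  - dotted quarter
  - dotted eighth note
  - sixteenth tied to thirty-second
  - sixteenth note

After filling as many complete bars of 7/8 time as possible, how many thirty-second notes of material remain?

4

One bar of 7/8 = 28 thirty-second notes.
Each duration in thirty-second notes: sixteenth tied to eighth (sixteenth + eighth) = 6; whole tied to quarter (whole + quarter) = 40; dotted sixteenth = 3; whole = 32; eighth tied to quarter (eighth + quarter) = 12; dotted quarter = 12; dotted eighth note = 6; sixteenth tied to thirty-second (sixteenth + thirty-second) = 3; sixteenth note = 2.
Sum: 6 + 40 + 3 + 32 + 12 + 12 + 6 + 3 + 2 = 116.
116 ÷ 28 = 4 complete bars with 4 thirty-second notes remaining.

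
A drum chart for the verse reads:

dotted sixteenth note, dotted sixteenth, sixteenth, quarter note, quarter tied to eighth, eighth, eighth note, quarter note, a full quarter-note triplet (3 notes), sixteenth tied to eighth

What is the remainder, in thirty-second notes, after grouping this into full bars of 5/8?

One bar of 5/8 = 20 thirty-second notes.
Each duration in thirty-second notes: dotted sixteenth note = 3; dotted sixteenth = 3; sixteenth = 2; quarter note = 8; quarter tied to eighth (quarter + eighth) = 12; eighth = 4; eighth note = 4; quarter note = 8; a full quarter-note triplet (3 notes) (three triplet quarters span one half) = 16; sixteenth tied to eighth (sixteenth + eighth) = 6.
Total: 3 + 3 + 2 + 8 + 12 + 4 + 4 + 8 + 16 + 6 = 66.
66 ÷ 20 = 3 complete bars with 6 thirty-second notes remaining.

6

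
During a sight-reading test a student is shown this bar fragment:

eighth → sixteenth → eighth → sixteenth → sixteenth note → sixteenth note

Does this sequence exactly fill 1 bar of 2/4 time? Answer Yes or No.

Yes

One bar of 2/4 = 8 sixteenth notes.
Each duration in sixteenth notes: eighth = 2; sixteenth = 1; eighth = 2; sixteenth = 1; sixteenth note = 1; sixteenth note = 1.
Total: 2 + 1 + 2 + 1 + 1 + 1 = 8.
8 equals 8, so the answer is Yes.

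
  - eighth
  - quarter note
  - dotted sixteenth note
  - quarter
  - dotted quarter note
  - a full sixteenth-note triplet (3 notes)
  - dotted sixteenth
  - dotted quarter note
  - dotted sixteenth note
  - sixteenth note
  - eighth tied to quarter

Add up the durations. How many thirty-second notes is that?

71

Convert each value to thirty-second notes: eighth = 4; quarter note = 8; dotted sixteenth note = 3; quarter = 8; dotted quarter note = 12; a full sixteenth-note triplet (3 notes) (three triplet sixteenths span one eighth) = 4; dotted sixteenth = 3; dotted quarter note = 12; dotted sixteenth note = 3; sixteenth note = 2; eighth tied to quarter (eighth + quarter) = 12.
Total: 4 + 8 + 3 + 8 + 12 + 4 + 3 + 12 + 3 + 2 + 12 = 71 thirty-second notes.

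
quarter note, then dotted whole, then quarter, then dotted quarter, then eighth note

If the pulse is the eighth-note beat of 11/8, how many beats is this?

One eighth-note beat = 2 sixteenth notes.
Convert each value to sixteenth notes: quarter note = 4; dotted whole = 24; quarter = 4; dotted quarter = 6; eighth note = 2.
Adding: 4 + 24 + 4 + 6 + 2 = 40.
40 ÷ 2 = 20 beats.

20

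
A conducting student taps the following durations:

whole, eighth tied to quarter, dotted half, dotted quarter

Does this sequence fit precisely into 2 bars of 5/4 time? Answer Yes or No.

One bar of 5/4 = 10 eighth notes, so 2 bars = 20.
Working in eighth notes: whole = 8; eighth tied to quarter (eighth + quarter) = 3; dotted half = 6; dotted quarter = 3.
Total: 8 + 3 + 6 + 3 = 20.
20 equals 20, so the answer is Yes.

Yes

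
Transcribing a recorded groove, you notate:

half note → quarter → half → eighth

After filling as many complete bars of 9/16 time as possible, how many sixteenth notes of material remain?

One bar of 9/16 = 9 sixteenth notes.
In sixteenth notes: half note = 8; quarter = 4; half = 8; eighth = 2.
Total: 8 + 4 + 8 + 2 = 22.
22 ÷ 9 = 2 complete bars with 4 sixteenth notes remaining.

4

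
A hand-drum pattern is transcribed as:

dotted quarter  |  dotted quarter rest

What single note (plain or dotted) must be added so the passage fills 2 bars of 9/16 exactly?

2 bars of 9/16 = 18 sixteenth notes.
Convert each value to sixteenth notes: dotted quarter = 6; dotted quarter rest = 6.
Total: 6 + 6 = 12.
Remaining: 18 − 12 = 6 sixteenth notes, which is a dotted quarter note.

dotted quarter note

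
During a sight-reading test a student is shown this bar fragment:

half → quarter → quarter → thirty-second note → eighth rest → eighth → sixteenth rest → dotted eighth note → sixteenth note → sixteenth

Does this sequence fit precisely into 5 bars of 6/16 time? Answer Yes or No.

No

One bar of 6/16 = 12 thirty-second notes, so 5 bars = 60.
Express everything in thirty-second notes: half = 16; quarter = 8; quarter = 8; thirty-second note = 1; eighth rest = 4; eighth = 4; sixteenth rest = 2; dotted eighth note = 6; sixteenth note = 2; sixteenth = 2.
Sum: 16 + 8 + 8 + 1 + 4 + 4 + 2 + 6 + 2 + 2 = 53.
53 falls short of 60, so the answer is No.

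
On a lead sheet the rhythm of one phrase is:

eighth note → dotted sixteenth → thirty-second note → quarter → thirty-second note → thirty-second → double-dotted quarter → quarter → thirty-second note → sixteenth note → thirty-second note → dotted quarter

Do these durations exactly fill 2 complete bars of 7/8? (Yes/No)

Yes

One bar of 7/8 = 28 thirty-second notes, so 2 bars = 56.
Convert each value to thirty-second notes: eighth note = 4; dotted sixteenth = 3; thirty-second note = 1; quarter = 8; thirty-second note = 1; thirty-second = 1; double-dotted quarter = 14; quarter = 8; thirty-second note = 1; sixteenth note = 2; thirty-second note = 1; dotted quarter = 12.
Sum: 4 + 3 + 1 + 8 + 1 + 1 + 14 + 8 + 1 + 2 + 1 + 12 = 56.
56 equals 56, so the answer is Yes.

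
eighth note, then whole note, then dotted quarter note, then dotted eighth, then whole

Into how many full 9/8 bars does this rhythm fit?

One bar of 9/8 = 18 sixteenth notes.
Convert each value to sixteenth notes: eighth note = 2; whole note = 16; dotted quarter note = 6; dotted eighth = 3; whole = 16.
Total: 2 + 16 + 6 + 3 + 16 = 43.
43 ÷ 18 = 2 complete bars with 7 left over.

2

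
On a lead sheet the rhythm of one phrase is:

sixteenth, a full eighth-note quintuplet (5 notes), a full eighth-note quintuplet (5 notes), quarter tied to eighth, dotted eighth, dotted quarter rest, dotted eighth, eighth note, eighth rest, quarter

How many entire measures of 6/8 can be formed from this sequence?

One bar of 6/8 = 12 sixteenth notes.
In sixteenth notes: sixteenth = 1; a full eighth-note quintuplet (5 notes) (five quintuplet eighths span one half) = 8; a full eighth-note quintuplet (5 notes) (five quintuplet eighths span one half) = 8; quarter tied to eighth (quarter + eighth) = 6; dotted eighth = 3; dotted quarter rest = 6; dotted eighth = 3; eighth note = 2; eighth rest = 2; quarter = 4.
Altogether 1 + 8 + 8 + 6 + 3 + 6 + 3 + 2 + 2 + 4 = 43.
43 ÷ 12 = 3 complete bars with 7 left over.

3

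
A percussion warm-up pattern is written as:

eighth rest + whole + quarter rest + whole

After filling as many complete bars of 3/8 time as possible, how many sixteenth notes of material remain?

One bar of 3/8 = 3 eighth notes.
Express everything in eighth notes: eighth rest = 1; whole = 8; quarter rest = 2; whole = 8.
Total: 1 + 8 + 2 + 8 = 19.
19 ÷ 3 = 6 complete bars with 1 eighth note remaining = 2 sixteenth notes.

2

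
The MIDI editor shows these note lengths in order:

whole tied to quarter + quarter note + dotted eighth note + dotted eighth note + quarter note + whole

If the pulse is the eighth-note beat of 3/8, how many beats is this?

25

One eighth-note beat = 2 sixteenth notes.
In sixteenth notes: whole tied to quarter (whole + quarter) = 20; quarter note = 4; dotted eighth note = 3; dotted eighth note = 3; quarter note = 4; whole = 16.
Sum: 20 + 4 + 3 + 3 + 4 + 16 = 50.
50 ÷ 2 = 25 beats.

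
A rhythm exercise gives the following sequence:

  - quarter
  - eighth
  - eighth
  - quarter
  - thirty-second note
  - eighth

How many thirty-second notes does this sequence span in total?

Working in thirty-second notes: quarter = 8; eighth = 4; eighth = 4; quarter = 8; thirty-second note = 1; eighth = 4.
Sum: 8 + 4 + 4 + 8 + 1 + 4 = 29 thirty-second notes.

29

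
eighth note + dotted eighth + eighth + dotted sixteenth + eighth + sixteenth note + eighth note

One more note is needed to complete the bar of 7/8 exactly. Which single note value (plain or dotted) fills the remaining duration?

thirty-second note

The bar of 7/8 = 28 thirty-second notes.
Working in thirty-second notes: eighth note = 4; dotted eighth = 6; eighth = 4; dotted sixteenth = 3; eighth = 4; sixteenth note = 2; eighth note = 4.
Adding: 4 + 6 + 4 + 3 + 4 + 2 + 4 = 27.
Remaining: 28 − 27 = 1 thirty-second note, which is a thirty-second note.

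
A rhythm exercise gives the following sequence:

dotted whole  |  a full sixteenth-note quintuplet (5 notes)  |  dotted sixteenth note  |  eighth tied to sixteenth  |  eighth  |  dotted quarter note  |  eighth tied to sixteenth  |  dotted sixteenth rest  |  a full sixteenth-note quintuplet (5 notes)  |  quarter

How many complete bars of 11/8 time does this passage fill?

One bar of 11/8 = 44 thirty-second notes.
Each duration in thirty-second notes: dotted whole = 48; a full sixteenth-note quintuplet (5 notes) (five quintuplet sixteenths span one quarter) = 8; dotted sixteenth note = 3; eighth tied to sixteenth (eighth + sixteenth) = 6; eighth = 4; dotted quarter note = 12; eighth tied to sixteenth (eighth + sixteenth) = 6; dotted sixteenth rest = 3; a full sixteenth-note quintuplet (5 notes) (five quintuplet sixteenths span one quarter) = 8; quarter = 8.
Altogether 48 + 8 + 3 + 6 + 4 + 12 + 6 + 3 + 8 + 8 = 106.
106 ÷ 44 = 2 complete bars with 18 left over.

2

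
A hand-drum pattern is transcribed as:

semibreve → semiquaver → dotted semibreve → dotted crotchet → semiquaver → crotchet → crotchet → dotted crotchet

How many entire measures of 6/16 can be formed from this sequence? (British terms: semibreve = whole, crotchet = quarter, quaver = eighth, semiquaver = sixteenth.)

10

One bar of 6/16 = 6 sixteenth notes.
Each duration in sixteenth notes: semibreve = 16; semiquaver = 1; dotted semibreve = 24; dotted crotchet = 6; semiquaver = 1; crotchet = 4; crotchet = 4; dotted crotchet = 6.
Adding: 16 + 1 + 24 + 6 + 1 + 4 + 4 + 6 = 62.
62 ÷ 6 = 10 complete bars with 2 left over.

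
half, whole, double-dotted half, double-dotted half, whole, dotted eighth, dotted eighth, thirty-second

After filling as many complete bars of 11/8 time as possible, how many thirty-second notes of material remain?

17

One bar of 11/8 = 44 thirty-second notes.
Each duration in thirty-second notes: half = 16; whole = 32; double-dotted half = 28; double-dotted half = 28; whole = 32; dotted eighth = 6; dotted eighth = 6; thirty-second = 1.
Sum: 16 + 32 + 28 + 28 + 32 + 6 + 6 + 1 = 149.
149 ÷ 44 = 3 complete bars with 17 thirty-second notes remaining.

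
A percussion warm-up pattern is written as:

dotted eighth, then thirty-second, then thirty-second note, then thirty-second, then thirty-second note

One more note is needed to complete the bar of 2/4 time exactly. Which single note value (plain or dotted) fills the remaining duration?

dotted eighth note

The bar of 2/4 = 16 thirty-second notes.
Working in thirty-second notes: dotted eighth = 6; thirty-second = 1; thirty-second note = 1; thirty-second = 1; thirty-second note = 1.
Adding: 6 + 1 + 1 + 1 + 1 = 10.
Remaining: 16 − 10 = 6 thirty-second notes, which is a dotted eighth note.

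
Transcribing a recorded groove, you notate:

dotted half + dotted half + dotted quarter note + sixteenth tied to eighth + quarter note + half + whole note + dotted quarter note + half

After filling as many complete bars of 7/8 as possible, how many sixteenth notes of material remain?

One bar of 7/8 = 14 sixteenth notes.
Each duration in sixteenth notes: dotted half = 12; dotted half = 12; dotted quarter note = 6; sixteenth tied to eighth (sixteenth + eighth) = 3; quarter note = 4; half = 8; whole note = 16; dotted quarter note = 6; half = 8.
Adding: 12 + 12 + 6 + 3 + 4 + 8 + 16 + 6 + 8 = 75.
75 ÷ 14 = 5 complete bars with 5 sixteenth notes remaining.

5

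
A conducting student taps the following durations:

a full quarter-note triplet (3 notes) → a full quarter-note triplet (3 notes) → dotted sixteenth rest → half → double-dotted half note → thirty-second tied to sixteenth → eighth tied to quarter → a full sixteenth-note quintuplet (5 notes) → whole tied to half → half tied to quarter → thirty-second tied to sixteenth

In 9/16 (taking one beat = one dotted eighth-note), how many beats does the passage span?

29.5

One dotted eighth-note beat = 6 thirty-second notes.
Express everything in thirty-second notes: a full quarter-note triplet (3 notes) (three triplet quarters span one half) = 16; a full quarter-note triplet (3 notes) (three triplet quarters span one half) = 16; dotted sixteenth rest = 3; half = 16; double-dotted half note = 28; thirty-second tied to sixteenth (thirty-second + sixteenth) = 3; eighth tied to quarter (eighth + quarter) = 12; a full sixteenth-note quintuplet (5 notes) (five quintuplet sixteenths span one quarter) = 8; whole tied to half (whole + half) = 48; half tied to quarter (half + quarter) = 24; thirty-second tied to sixteenth (thirty-second + sixteenth) = 3.
Sum: 16 + 16 + 3 + 16 + 28 + 3 + 12 + 8 + 48 + 24 + 3 = 177.
177 ÷ 6 = 29.5 beats.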